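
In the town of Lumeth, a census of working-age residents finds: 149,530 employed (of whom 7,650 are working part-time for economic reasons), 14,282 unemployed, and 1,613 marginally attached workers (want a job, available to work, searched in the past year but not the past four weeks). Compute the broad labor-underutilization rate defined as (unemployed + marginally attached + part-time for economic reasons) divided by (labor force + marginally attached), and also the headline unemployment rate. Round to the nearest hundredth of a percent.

Labor force = 149,530 + 14,282 = 163,812.
Numerator = 14,282 + 1,613 + 7,650 = 23,545.
Denominator = 163,812 + 1,613 = 165,425.
Broad rate = 23,545 / 165,425 = 14.23%.
Headline unemployment rate = 14,282 / 163,812 = 8.72%.

Broad underutilization rate ≈ 14.23%; headline unemployment rate ≈ 8.72%.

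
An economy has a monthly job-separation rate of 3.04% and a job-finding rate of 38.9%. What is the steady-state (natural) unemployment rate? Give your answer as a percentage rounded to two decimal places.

Steady-state unemployment rate ≈ 7.25%.

At steady state the flows balance: s·E = f·U, so U/(E+U) = s/(s+f).
u* = 3.04 / (3.04 + 38.9) = 3.04 / 41.94 = 7.25%.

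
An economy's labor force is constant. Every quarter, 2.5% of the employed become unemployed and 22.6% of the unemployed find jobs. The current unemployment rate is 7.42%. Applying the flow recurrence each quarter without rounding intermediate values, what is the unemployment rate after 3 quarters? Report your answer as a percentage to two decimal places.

With a fixed labor force, u_{t+1} = u_t + s·(1−u_t) − f·u_t = u_t·(1−s−f) + s.
Here 1−s−f = 0.749 and s = 0.025.
u_1 = 0.074200 × 0.749 + 0.025 = 0.080576.
u_2 = 0.080576 × 0.749 + 0.025 = 0.085351.
u_3 = 0.085351 × 0.749 + 0.025 = 0.088928.

Unemployment rate after three quarters ≈ 8.89%.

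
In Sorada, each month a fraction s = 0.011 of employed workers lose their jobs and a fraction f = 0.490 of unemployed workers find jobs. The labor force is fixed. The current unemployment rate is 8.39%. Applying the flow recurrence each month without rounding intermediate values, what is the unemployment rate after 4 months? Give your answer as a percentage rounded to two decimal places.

Unemployment rate after four months ≈ 2.58%.

With a fixed labor force, u_{t+1} = u_t + s·(1−u_t) − f·u_t = u_t·(1−s−f) + s.
Here 1−s−f = 0.499 and s = 0.011.
u_1 = 0.083900 × 0.499 + 0.011 = 0.052866.
u_2 = 0.052866 × 0.499 + 0.011 = 0.037380.
u_3 = 0.037380 × 0.499 + 0.011 = 0.029653.
u_4 = 0.029653 × 0.499 + 0.011 = 0.025797.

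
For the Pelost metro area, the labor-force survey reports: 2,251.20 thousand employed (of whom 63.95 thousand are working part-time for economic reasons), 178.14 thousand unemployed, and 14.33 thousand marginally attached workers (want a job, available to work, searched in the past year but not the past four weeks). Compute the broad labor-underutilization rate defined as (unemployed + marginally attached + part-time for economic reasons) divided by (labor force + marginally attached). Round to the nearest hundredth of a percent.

Broad underutilization rate ≈ 10.49%.

Labor force = 2,251.20 + 178.14 = 2,429.34 thousand.
Numerator = 178.14 + 14.33 + 63.95 = 256.42 thousand.
Denominator = 2,429.34 + 14.33 = 2,443.67 thousand.
Broad rate = 256.42 / 2,443.67 = 10.49%.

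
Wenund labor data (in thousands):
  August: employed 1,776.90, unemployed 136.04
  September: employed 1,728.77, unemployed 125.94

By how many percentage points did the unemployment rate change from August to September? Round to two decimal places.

The unemployment rate changed by −0.32 percentage points.

August: labor force = 1,776.90 + 136.04 = 1,912.94; u = 136.04/1,912.94 = 7.11%.
September: labor force = 1,728.77 + 125.94 = 1,854.71; u = 125.94/1,854.71 = 6.79%.
Change = 6.79% − 7.11% = −0.32 pp.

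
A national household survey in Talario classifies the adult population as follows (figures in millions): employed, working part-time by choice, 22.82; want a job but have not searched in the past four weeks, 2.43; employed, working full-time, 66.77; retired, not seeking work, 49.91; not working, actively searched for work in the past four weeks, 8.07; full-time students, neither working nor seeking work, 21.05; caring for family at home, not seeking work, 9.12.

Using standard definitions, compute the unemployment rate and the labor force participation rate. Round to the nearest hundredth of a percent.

Unemployment rate ≈ 8.26%; labor force participation rate ≈ 54.20%.

Employed = 22.82 + 66.77 = 89.59 million.
Unemployed = 8.07 million.
Labor force = 89.59 + 8.07 = 97.66 million.
Not in labor force = 2.43 + 49.91 + 21.05 + 9.12 = 82.51 million (those not working and not actively searching are outside the labor force — including those who want a job but have given up searching).
Civilian working-age population = 97.66 + 82.51 = 180.17 million.
Unemployment rate = 8.07 / 97.66 = 8.26%.
Labor force participation rate = 97.66 / 180.17 = 54.20%.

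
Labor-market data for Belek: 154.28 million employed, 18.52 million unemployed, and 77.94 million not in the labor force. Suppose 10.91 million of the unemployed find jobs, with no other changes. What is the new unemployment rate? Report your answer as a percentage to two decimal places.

New unemployment rate ≈ 4.40%.

Initially, labor force = 154.28 + 18.52 = 172.80 million, so u = 18.52/172.80 = 10.72%.
After the change, unemployed falls and employed rises by 10.91; labor force unchanged → E = 165.19, U = 7.61, labor force = 172.80 million.
New unemployment rate = 7.61 / 172.80 = 4.40%.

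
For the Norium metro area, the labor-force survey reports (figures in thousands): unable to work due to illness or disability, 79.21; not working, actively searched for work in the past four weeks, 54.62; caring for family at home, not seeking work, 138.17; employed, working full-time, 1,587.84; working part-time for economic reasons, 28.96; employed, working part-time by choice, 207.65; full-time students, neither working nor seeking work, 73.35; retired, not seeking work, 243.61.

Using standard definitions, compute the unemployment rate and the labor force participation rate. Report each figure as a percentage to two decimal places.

Unemployment rate ≈ 2.91%; labor force participation rate ≈ 77.86%.

Employed = 1,587.84 + 28.96 + 207.65 = 1,824.45 thousand (anyone who worked, including part-time for economic reasons, counts as employed).
Unemployed = 54.62 thousand.
Labor force = 1,824.45 + 54.62 = 1,879.07 thousand.
Not in labor force = 79.21 + 138.17 + 73.35 + 243.61 = 534.34 thousand (those not working and not actively searching are outside the labor force).
Civilian working-age population = 1,879.07 + 534.34 = 2,413.41 thousand.
Unemployment rate = 54.62 / 1,879.07 = 2.91%.
Labor force participation rate = 1,879.07 / 2,413.41 = 77.86%.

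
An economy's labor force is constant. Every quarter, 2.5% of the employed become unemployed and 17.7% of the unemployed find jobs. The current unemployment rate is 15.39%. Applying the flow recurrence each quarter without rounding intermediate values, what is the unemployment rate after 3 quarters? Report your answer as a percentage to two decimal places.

Unemployment rate after three quarters ≈ 13.91%.

With a fixed labor force, u_{t+1} = u_t + s·(1−u_t) − f·u_t = u_t·(1−s−f) + s.
Here 1−s−f = 0.798 and s = 0.025.
u_1 = 0.153900 × 0.798 + 0.025 = 0.147812.
u_2 = 0.147812 × 0.798 + 0.025 = 0.142954.
u_3 = 0.142954 × 0.798 + 0.025 = 0.139077.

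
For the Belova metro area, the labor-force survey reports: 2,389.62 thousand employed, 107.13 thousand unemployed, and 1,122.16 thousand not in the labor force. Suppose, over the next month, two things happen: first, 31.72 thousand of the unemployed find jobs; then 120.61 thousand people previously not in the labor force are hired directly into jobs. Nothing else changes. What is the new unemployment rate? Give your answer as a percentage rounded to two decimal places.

Initially, labor force = 2,389.62 + 107.13 = 2,496.75 thousand, so u = 107.13/2,496.75 = 4.29%.
After the first change, unemployed falls and employed rises by 31.72; labor force unchanged → E = 2,421.34, U = 75.41, labor force = 2,496.75 thousand.
After the second change, employed and labor force both rise by 120.61; unemployed unchanged → E = 2,541.95, U = 75.41, labor force = 2,617.36 thousand.
New unemployment rate = 75.41 / 2,617.36 = 2.88%.

New unemployment rate ≈ 2.88%.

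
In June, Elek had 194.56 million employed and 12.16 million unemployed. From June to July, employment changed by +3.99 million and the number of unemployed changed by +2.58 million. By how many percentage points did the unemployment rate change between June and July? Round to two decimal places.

The unemployment rate changed by +1.03 percentage points.

June: labor force = 194.56 + 12.16 = 206.72; u = 12.16/206.72 = 5.88%.
July: labor force = 198.55 + 14.74 = 213.29; u = 14.74/213.29 = 6.91%.
Change = 6.91% − 5.88% = +1.03 pp.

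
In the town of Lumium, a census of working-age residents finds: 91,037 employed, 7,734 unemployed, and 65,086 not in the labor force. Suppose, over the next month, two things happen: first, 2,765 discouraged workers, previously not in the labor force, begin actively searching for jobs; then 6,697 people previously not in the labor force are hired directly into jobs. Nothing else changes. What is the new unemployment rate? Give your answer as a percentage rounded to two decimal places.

New unemployment rate ≈ 9.70%.

Initially, labor force = 91,037 + 7,734 = 98,771, so u = 7,734/98,771 = 7.83%.
After the first change, unemployed and labor force both rise by 2,765 → E = 91,037, U = 10,499, labor force = 101,536.
After the second change, employed and labor force both rise by 6,697; unemployed unchanged → E = 97,734, U = 10,499, labor force = 108,233.
New unemployment rate = 10,499 / 108,233 = 9.70%.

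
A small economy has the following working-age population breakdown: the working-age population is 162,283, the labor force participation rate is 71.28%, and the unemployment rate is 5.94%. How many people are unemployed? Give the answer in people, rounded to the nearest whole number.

Labor force = 0.7128 × 162,283 = 115,675.
Unemployed = 0.0594 × 115,675 ≈ 6,871.

About 6,871 are unemployed.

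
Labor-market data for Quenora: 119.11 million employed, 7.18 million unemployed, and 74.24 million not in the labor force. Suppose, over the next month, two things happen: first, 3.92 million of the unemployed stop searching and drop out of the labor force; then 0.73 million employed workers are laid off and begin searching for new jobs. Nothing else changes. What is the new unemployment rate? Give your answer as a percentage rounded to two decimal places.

Initially, labor force = 119.11 + 7.18 = 126.29 million, so u = 7.18/126.29 = 5.69%.
After the first change, unemployed and labor force both fall by 3.92 → E = 119.11, U = 3.26, labor force = 122.37 million.
After the second change, employed falls and unemployed rises by 0.73; labor force unchanged → E = 118.38, U = 3.99, labor force = 122.37 million.
New unemployment rate = 3.99 / 122.37 = 3.26%.

New unemployment rate ≈ 3.26%.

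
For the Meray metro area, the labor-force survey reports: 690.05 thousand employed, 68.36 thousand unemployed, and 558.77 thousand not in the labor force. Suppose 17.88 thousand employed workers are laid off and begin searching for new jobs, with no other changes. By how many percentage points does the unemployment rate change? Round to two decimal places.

Initially, labor force = 690.05 + 68.36 = 758.41 thousand, so u = 68.36/758.41 = 9.01%.
After the change, employed falls and unemployed rises by 17.88; labor force unchanged → E = 672.17, U = 86.24, labor force = 758.41 thousand.
New unemployment rate = 86.24 / 758.41 = 11.37%.
Change = 11.37% − 9.01% = +2.36 percentage points.

The unemployment rate changes by +2.36 percentage points.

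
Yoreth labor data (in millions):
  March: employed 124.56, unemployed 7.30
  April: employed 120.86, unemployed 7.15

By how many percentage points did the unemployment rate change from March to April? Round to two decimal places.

March: labor force = 124.56 + 7.30 = 131.86; u = 7.30/131.86 = 5.54%.
April: labor force = 120.86 + 7.15 = 128.01; u = 7.15/128.01 = 5.59%.
Change = 5.59% − 5.54% = +0.05 pp.

The unemployment rate changed by +0.05 percentage points.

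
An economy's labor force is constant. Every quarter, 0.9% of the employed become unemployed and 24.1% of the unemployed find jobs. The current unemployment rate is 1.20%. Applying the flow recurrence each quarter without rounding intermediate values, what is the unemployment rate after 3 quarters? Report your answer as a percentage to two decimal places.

Unemployment rate after three quarters ≈ 2.59%.

With a fixed labor force, u_{t+1} = u_t + s·(1−u_t) − f·u_t = u_t·(1−s−f) + s.
Here 1−s−f = 0.750 and s = 0.009.
u_1 = 0.012000 × 0.750 + 0.009 = 0.018000.
u_2 = 0.018000 × 0.750 + 0.009 = 0.022500.
u_3 = 0.022500 × 0.750 + 0.009 = 0.025875.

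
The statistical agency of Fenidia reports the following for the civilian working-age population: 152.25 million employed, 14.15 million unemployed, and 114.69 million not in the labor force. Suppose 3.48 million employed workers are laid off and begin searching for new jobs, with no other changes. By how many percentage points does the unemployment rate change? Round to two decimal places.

The unemployment rate changes by +2.09 percentage points.

Initially, labor force = 152.25 + 14.15 = 166.40 million, so u = 14.15/166.40 = 8.50%.
After the change, employed falls and unemployed rises by 3.48; labor force unchanged → E = 148.77, U = 17.63, labor force = 166.40 million.
New unemployment rate = 17.63 / 166.40 = 10.59%.
Change = 10.59% − 8.50% = +2.09 percentage points.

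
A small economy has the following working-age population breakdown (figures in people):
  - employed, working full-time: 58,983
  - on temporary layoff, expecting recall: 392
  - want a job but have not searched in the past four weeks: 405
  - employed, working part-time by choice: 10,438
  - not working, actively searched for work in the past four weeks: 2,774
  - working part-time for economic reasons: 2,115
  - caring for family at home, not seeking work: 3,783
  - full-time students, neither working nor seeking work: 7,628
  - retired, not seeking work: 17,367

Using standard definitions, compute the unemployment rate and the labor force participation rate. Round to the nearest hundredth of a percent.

Unemployment rate ≈ 4.24%; labor force participation rate ≈ 71.91%.

Employed = 58,983 + 10,438 + 2,115 = 71,536 (anyone who worked, including part-time for economic reasons, counts as employed).
Unemployed = 392 + 2,774 = 3,166 (jobless and actively searching, or on temporary layoff).
Labor force = 71,536 + 3,166 = 74,702.
Not in labor force = 405 + 3,783 + 7,628 + 17,367 = 29,183 (those not working and not actively searching are outside the labor force — including those who want a job but have given up searching).
Civilian working-age population = 74,702 + 29,183 = 103,885.
Unemployment rate = 3,166 / 74,702 = 4.24%.
Labor force participation rate = 74,702 / 103,885 = 71.91%.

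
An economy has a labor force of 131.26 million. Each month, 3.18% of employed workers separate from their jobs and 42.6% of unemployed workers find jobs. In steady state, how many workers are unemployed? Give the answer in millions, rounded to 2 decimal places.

Steady-state unemployment rate u* = s/(s+f) = 3.18/(3.18+42.6) = 0.069463.
Unemployed = u* × labor force = 0.069463 × 131.26 ≈ 9.12 million.

About 9.12 million are unemployed in steady state.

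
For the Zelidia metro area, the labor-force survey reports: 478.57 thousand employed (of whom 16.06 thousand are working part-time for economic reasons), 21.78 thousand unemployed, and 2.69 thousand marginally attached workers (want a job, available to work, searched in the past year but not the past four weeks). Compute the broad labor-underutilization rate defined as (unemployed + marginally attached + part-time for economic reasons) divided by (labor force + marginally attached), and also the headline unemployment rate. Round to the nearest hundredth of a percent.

Labor force = 478.57 + 21.78 = 500.35 thousand.
Numerator = 21.78 + 2.69 + 16.06 = 40.53 thousand.
Denominator = 500.35 + 2.69 = 503.04 thousand.
Broad rate = 40.53 / 503.04 = 8.06%.
Headline unemployment rate = 21.78 / 500.35 = 4.35%.

Broad underutilization rate ≈ 8.06%; headline unemployment rate ≈ 4.35%.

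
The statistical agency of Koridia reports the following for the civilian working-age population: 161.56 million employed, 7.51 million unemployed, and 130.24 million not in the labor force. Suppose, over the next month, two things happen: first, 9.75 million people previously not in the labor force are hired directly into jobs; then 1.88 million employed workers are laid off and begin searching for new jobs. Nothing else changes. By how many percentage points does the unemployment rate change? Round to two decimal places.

Initially, labor force = 161.56 + 7.51 = 169.07 million, so u = 7.51/169.07 = 4.44%.
After the first change, employed and labor force both rise by 9.75; unemployed unchanged → E = 171.31, U = 7.51, labor force = 178.82 million.
After the second change, employed falls and unemployed rises by 1.88; labor force unchanged → E = 169.43, U = 9.39, labor force = 178.82 million.
New unemployment rate = 9.39 / 178.82 = 5.25%.
Change = 5.25% − 4.44% = +0.81 percentage points.

The unemployment rate changes by +0.81 percentage points.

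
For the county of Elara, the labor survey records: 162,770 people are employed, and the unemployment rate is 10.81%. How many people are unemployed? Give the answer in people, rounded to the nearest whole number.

Let U be the number unemployed. The labor force is E + U, and U/(E+U) = 0.1081.
So U = 0.1081 × 162,770 / (1 − 0.1081) = 17595.44 / 0.8919 ≈ 19,728.

About 19,728 are unemployed.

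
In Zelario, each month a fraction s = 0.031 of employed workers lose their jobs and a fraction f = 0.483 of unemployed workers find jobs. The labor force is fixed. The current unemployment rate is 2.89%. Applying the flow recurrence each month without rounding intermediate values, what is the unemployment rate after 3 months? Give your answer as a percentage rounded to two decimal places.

Unemployment rate after three months ≈ 5.67%.

With a fixed labor force, u_{t+1} = u_t + s·(1−u_t) − f·u_t = u_t·(1−s−f) + s.
Here 1−s−f = 0.486 and s = 0.031.
u_1 = 0.028900 × 0.486 + 0.031 = 0.045045.
u_2 = 0.045045 × 0.486 + 0.031 = 0.052892.
u_3 = 0.052892 × 0.486 + 0.031 = 0.056706.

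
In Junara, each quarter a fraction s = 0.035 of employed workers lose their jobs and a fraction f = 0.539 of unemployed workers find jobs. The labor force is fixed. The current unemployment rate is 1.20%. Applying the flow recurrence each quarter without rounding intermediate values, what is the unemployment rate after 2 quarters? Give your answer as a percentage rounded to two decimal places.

With a fixed labor force, u_{t+1} = u_t + s·(1−u_t) − f·u_t = u_t·(1−s−f) + s.
Here 1−s−f = 0.426 and s = 0.035.
u_1 = 0.012000 × 0.426 + 0.035 = 0.040112.
u_2 = 0.040112 × 0.426 + 0.035 = 0.052088.

Unemployment rate after two quarters ≈ 5.21%.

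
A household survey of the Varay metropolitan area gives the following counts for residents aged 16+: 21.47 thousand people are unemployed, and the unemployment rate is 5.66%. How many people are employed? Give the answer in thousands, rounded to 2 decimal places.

Labor force = U / u = 21.47 / 0.0566 ≈ 379.33 thousand.
Employed = labor force − unemployed = 379.33 − 21.47 = 357.86 thousand.

About 357.86 thousand are employed.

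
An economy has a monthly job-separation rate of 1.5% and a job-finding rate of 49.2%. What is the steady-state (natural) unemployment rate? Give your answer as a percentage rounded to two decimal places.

Steady-state unemployment rate ≈ 2.96%.

At steady state the flows balance: s·E = f·U, so U/(E+U) = s/(s+f).
u* = 1.5 / (1.5 + 49.2) = 1.5 / 50.70 = 2.96%.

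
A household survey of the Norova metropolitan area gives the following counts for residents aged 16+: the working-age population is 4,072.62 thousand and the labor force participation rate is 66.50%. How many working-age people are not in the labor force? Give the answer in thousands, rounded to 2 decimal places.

About 1,364.33 thousand are not in the labor force.

Share not in the labor force = 1 − 0.6650 = 0.3350.
Not in labor force = 0.3350 × 4,072.62 ≈ 1,364.33 thousand.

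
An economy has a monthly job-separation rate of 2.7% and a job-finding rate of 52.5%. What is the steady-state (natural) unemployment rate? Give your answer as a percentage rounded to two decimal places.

At steady state the flows balance: s·E = f·U, so U/(E+U) = s/(s+f).
u* = 2.7 / (2.7 + 52.5) = 2.7 / 55.20 = 4.89%.

Steady-state unemployment rate ≈ 4.89%.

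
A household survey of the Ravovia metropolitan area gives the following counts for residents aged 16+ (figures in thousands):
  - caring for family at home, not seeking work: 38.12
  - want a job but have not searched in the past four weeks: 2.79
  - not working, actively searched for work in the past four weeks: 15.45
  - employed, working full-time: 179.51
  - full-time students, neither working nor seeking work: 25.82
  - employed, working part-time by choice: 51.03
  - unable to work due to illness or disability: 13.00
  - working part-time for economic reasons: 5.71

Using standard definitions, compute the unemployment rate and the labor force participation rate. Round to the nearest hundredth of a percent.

Unemployment rate ≈ 6.14%; labor force participation rate ≈ 75.94%.

Employed = 179.51 + 51.03 + 5.71 = 236.25 thousand (anyone who worked, including part-time for economic reasons, counts as employed).
Unemployed = 15.45 thousand.
Labor force = 236.25 + 15.45 = 251.70 thousand.
Not in labor force = 38.12 + 2.79 + 25.82 + 13.00 = 79.73 thousand (those not working and not actively searching are outside the labor force — including those who want a job but have given up searching).
Civilian working-age population = 251.70 + 79.73 = 331.43 thousand.
Unemployment rate = 15.45 / 251.70 = 6.14%.
Labor force participation rate = 251.70 / 331.43 = 75.94%.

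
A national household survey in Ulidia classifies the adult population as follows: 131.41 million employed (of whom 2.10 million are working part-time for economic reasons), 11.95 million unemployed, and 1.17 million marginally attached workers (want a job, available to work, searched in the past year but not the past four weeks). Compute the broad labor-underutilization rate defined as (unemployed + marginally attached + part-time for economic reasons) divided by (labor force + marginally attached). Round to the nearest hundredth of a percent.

Broad underutilization rate ≈ 10.53%.

Labor force = 131.41 + 11.95 = 143.36 million.
Numerator = 11.95 + 1.17 + 2.10 = 15.22 million.
Denominator = 143.36 + 1.17 = 144.53 million.
Broad rate = 15.22 / 144.53 = 10.53%.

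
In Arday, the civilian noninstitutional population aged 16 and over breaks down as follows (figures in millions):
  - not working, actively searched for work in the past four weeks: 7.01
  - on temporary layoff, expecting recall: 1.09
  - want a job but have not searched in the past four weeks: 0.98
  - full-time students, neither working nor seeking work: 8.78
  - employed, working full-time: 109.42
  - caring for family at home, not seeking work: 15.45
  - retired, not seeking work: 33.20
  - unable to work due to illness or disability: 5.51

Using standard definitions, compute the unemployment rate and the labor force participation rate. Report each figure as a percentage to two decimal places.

Employed = 109.42 million.
Unemployed = 7.01 + 1.09 = 8.10 million (jobless and actively searching, or on temporary layoff).
Labor force = 109.42 + 8.10 = 117.52 million.
Not in labor force = 0.98 + 8.78 + 15.45 + 33.20 + 5.51 = 63.92 million (those not working and not actively searching are outside the labor force — including those who want a job but have given up searching).
Civilian working-age population = 117.52 + 63.92 = 181.44 million.
Unemployment rate = 8.10 / 117.52 = 6.89%.
Labor force participation rate = 117.52 / 181.44 = 64.77%.

Unemployment rate ≈ 6.89%; labor force participation rate ≈ 64.77%.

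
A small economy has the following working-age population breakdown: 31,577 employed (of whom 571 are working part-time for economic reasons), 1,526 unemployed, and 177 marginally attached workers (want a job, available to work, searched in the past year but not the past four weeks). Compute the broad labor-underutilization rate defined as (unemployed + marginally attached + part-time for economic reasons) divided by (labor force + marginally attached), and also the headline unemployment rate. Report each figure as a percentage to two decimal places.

Labor force = 31,577 + 1,526 = 33,103.
Numerator = 1,526 + 177 + 571 = 2,274.
Denominator = 33,103 + 177 = 33,280.
Broad rate = 2,274 / 33,280 = 6.83%.
Headline unemployment rate = 1,526 / 33,103 = 4.61%.

Broad underutilization rate ≈ 6.83%; headline unemployment rate ≈ 4.61%.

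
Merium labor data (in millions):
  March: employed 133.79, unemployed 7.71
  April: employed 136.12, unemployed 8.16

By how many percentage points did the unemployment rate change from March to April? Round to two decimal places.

March: labor force = 133.79 + 7.71 = 141.50; u = 7.71/141.50 = 5.45%.
April: labor force = 136.12 + 8.16 = 144.28; u = 8.16/144.28 = 5.66%.
Change = 5.66% − 5.45% = +0.21 pp.

The unemployment rate changed by +0.21 percentage points.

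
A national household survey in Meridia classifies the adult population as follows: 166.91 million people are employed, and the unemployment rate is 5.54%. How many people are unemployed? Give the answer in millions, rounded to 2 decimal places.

About 9.79 million are unemployed.

Let U be the number unemployed. The labor force is E + U, and U/(E+U) = 0.0554.
So U = 0.0554 × 166.91 / (1 − 0.0554) = 9.2468 / 0.9446 ≈ 9.79 million.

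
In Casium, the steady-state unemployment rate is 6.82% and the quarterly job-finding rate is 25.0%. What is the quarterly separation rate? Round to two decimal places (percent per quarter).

Separation rate ≈ 1.83% per quarter.

From u* = s/(s+f): s = u·f/(1−u).
s = 0.0682 × 25.0 / (1 − 0.0682) = 1.7050 / 0.9318 ≈ 1.83% per quarter.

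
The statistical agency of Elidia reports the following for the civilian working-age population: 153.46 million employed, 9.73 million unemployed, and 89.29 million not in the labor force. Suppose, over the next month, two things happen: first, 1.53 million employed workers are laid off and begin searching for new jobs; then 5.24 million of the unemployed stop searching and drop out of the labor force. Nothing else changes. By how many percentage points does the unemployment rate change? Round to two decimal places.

The unemployment rate changes by −2.15 percentage points.

Initially, labor force = 153.46 + 9.73 = 163.19 million, so u = 9.73/163.19 = 5.96%.
After the first change, employed falls and unemployed rises by 1.53; labor force unchanged → E = 151.93, U = 11.26, labor force = 163.19 million.
After the second change, unemployed and labor force both fall by 5.24 → E = 151.93, U = 6.02, labor force = 157.95 million.
New unemployment rate = 6.02 / 157.95 = 3.81%.
Change = 3.81% − 5.96% = −2.15 percentage points.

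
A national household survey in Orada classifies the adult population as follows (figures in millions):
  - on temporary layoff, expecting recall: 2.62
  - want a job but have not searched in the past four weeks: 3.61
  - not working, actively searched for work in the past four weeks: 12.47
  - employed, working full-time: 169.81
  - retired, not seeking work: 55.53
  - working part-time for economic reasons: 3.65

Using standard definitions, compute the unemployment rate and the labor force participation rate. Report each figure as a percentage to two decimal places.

Unemployment rate ≈ 8.00%; labor force participation rate ≈ 76.12%.

Employed = 169.81 + 3.65 = 173.46 million (anyone who worked, including part-time for economic reasons, counts as employed).
Unemployed = 2.62 + 12.47 = 15.09 million (jobless and actively searching, or on temporary layoff).
Labor force = 173.46 + 15.09 = 188.55 million.
Not in labor force = 3.61 + 55.53 = 59.14 million (those not working and not actively searching are outside the labor force — including those who want a job but have given up searching).
Civilian working-age population = 188.55 + 59.14 = 247.69 million.
Unemployment rate = 15.09 / 188.55 = 8.00%.
Labor force participation rate = 188.55 / 247.69 = 76.12%.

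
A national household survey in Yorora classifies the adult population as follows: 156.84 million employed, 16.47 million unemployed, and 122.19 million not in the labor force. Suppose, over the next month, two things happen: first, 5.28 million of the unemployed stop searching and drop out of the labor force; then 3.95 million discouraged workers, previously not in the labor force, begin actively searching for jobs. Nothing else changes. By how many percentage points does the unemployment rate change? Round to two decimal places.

Initially, labor force = 156.84 + 16.47 = 173.31 million, so u = 16.47/173.31 = 9.50%.
After the first change, unemployed and labor force both fall by 5.28 → E = 156.84, U = 11.19, labor force = 168.03 million.
After the second change, unemployed and labor force both rise by 3.95 → E = 156.84, U = 15.14, labor force = 171.98 million.
New unemployment rate = 15.14 / 171.98 = 8.80%.
Change = 8.80% − 9.50% = −0.70 percentage points.

The unemployment rate changes by −0.70 percentage points.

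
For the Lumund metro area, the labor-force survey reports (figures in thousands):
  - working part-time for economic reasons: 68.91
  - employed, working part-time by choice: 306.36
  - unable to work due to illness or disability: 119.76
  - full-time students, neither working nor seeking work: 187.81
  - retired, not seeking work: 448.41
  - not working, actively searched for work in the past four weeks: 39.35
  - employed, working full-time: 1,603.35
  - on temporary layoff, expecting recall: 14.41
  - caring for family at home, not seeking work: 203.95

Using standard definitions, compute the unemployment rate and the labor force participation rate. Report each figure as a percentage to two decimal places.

Unemployment rate ≈ 2.65%; labor force participation rate ≈ 67.92%.

Employed = 68.91 + 306.36 + 1,603.35 = 1,978.62 thousand (anyone who worked, including part-time for economic reasons, counts as employed).
Unemployed = 39.35 + 14.41 = 53.76 thousand (jobless and actively searching, or on temporary layoff).
Labor force = 1,978.62 + 53.76 = 2,032.38 thousand.
Not in labor force = 119.76 + 187.81 + 448.41 + 203.95 = 959.93 thousand (those not working and not actively searching are outside the labor force).
Civilian working-age population = 2,032.38 + 959.93 = 2,992.31 thousand.
Unemployment rate = 53.76 / 2,032.38 = 2.65%.
Labor force participation rate = 2,032.38 / 2,992.31 = 67.92%.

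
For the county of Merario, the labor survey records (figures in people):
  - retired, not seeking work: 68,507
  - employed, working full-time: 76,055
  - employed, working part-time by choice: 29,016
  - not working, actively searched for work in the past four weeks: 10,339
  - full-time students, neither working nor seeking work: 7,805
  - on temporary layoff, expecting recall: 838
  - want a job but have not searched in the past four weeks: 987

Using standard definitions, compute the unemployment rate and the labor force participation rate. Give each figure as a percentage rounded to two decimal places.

Unemployment rate ≈ 9.61%; labor force participation rate ≈ 60.06%.

Employed = 76,055 + 29,016 = 105,071.
Unemployed = 10,339 + 838 = 11,177 (jobless and actively searching, or on temporary layoff).
Labor force = 105,071 + 11,177 = 116,248.
Not in labor force = 68,507 + 7,805 + 987 = 77,299 (those not working and not actively searching are outside the labor force — including those who want a job but have given up searching).
Civilian working-age population = 116,248 + 77,299 = 193,547.
Unemployment rate = 11,177 / 116,248 = 9.61%.
Labor force participation rate = 116,248 / 193,547 = 60.06%.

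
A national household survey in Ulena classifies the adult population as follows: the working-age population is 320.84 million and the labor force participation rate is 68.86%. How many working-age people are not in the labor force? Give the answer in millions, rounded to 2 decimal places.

About 99.91 million are not in the labor force.

Share not in the labor force = 1 − 0.6886 = 0.3114.
Not in labor force = 0.3114 × 320.84 ≈ 99.91 million.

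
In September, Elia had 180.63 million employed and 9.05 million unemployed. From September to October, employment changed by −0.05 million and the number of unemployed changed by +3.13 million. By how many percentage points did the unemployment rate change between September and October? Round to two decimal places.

September: labor force = 180.63 + 9.05 = 189.68; u = 9.05/189.68 = 4.77%.
October: labor force = 180.58 + 12.18 = 192.76; u = 12.18/192.76 = 6.32%.
Change = 6.32% − 4.77% = +1.55 pp.

The unemployment rate changed by +1.55 percentage points.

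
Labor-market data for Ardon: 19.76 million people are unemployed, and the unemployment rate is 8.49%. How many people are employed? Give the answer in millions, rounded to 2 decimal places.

About 212.98 million are employed.

Labor force = U / u = 19.76 / 0.0849 ≈ 232.74 million.
Employed = labor force − unemployed = 232.74 − 19.76 = 212.98 million.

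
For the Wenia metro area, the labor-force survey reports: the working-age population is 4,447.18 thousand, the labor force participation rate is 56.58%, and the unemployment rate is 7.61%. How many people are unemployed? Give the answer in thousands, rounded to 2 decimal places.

Labor force = 0.5658 × 4,447.18 = 2,516.21 thousand.
Unemployed = 0.0761 × 2,516.21 ≈ 191.48 thousand.

About 191.48 thousand are unemployed.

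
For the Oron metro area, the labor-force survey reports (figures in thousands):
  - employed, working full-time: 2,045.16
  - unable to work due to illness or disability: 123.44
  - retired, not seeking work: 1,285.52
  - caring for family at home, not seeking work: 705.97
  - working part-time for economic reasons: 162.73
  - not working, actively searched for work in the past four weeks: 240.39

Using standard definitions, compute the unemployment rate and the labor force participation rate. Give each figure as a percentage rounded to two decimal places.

Employed = 2,045.16 + 162.73 = 2,207.89 thousand (anyone who worked, including part-time for economic reasons, counts as employed).
Unemployed = 240.39 thousand.
Labor force = 2,207.89 + 240.39 = 2,448.28 thousand.
Not in labor force = 123.44 + 1,285.52 + 705.97 = 2,114.93 thousand (those not working and not actively searching are outside the labor force).
Civilian working-age population = 2,448.28 + 2,114.93 = 4,563.21 thousand.
Unemployment rate = 240.39 / 2,448.28 = 9.82%.
Labor force participation rate = 2,448.28 / 4,563.21 = 53.65%.

Unemployment rate ≈ 9.82%; labor force participation rate ≈ 53.65%.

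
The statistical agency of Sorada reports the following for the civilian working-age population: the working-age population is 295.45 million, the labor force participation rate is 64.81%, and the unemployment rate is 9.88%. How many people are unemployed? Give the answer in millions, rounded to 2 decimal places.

About 18.92 million are unemployed.

Labor force = 0.6481 × 295.45 = 191.48 million.
Unemployed = 0.0988 × 191.48 ≈ 18.92 million.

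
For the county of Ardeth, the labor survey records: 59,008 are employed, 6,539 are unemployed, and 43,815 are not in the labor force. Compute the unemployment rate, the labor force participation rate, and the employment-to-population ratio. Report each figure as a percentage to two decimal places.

Unemployment rate ≈ 9.98%; labor force participation rate ≈ 59.94%; employment-population ratio ≈ 53.96%.

Labor force = employed + unemployed = 59,008 + 6,539 = 65,547.
Working-age population = 65,547 + 43,815 = 109,362.
Unemployment rate = 6,539 / 65,547 = 9.98%.
Labor force participation rate = 65,547 / 109,362 = 59.94%.
Employment-population ratio = 59,008 / 109,362 = 53.96%.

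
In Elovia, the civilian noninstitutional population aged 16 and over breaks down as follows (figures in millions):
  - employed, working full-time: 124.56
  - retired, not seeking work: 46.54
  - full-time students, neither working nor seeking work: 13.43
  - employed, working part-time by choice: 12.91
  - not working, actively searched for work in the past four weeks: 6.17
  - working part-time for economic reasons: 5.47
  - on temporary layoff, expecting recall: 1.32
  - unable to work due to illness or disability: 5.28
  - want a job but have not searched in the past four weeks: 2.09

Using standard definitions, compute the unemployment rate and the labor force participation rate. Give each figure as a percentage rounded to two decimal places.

Unemployment rate ≈ 4.98%; labor force participation rate ≈ 69.08%.

Employed = 124.56 + 12.91 + 5.47 = 142.94 million (anyone who worked, including part-time for economic reasons, counts as employed).
Unemployed = 6.17 + 1.32 = 7.49 million (jobless and actively searching, or on temporary layoff).
Labor force = 142.94 + 7.49 = 150.43 million.
Not in labor force = 46.54 + 13.43 + 5.28 + 2.09 = 67.34 million (those not working and not actively searching are outside the labor force — including those who want a job but have given up searching).
Civilian working-age population = 150.43 + 67.34 = 217.77 million.
Unemployment rate = 7.49 / 150.43 = 4.98%.
Labor force participation rate = 150.43 / 217.77 = 69.08%.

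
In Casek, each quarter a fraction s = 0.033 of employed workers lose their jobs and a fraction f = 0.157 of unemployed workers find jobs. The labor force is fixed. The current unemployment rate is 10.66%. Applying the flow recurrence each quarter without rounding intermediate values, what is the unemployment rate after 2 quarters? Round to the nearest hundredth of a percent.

With a fixed labor force, u_{t+1} = u_t + s·(1−u_t) − f·u_t = u_t·(1−s−f) + s.
Here 1−s−f = 0.810 and s = 0.033.
u_1 = 0.106600 × 0.810 + 0.033 = 0.119346.
u_2 = 0.119346 × 0.810 + 0.033 = 0.129670.

Unemployment rate after two quarters ≈ 12.97%.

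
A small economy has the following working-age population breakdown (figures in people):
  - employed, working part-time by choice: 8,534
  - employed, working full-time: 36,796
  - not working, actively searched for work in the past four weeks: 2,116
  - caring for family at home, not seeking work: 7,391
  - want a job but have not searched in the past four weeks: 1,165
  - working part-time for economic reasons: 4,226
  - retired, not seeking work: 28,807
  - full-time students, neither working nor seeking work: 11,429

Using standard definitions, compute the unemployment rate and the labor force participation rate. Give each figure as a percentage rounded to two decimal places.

Employed = 8,534 + 36,796 + 4,226 = 49,556 (anyone who worked, including part-time for economic reasons, counts as employed).
Unemployed = 2,116.
Labor force = 49,556 + 2,116 = 51,672.
Not in labor force = 7,391 + 1,165 + 28,807 + 11,429 = 48,792 (those not working and not actively searching are outside the labor force — including those who want a job but have given up searching).
Civilian working-age population = 51,672 + 48,792 = 100,464.
Unemployment rate = 2,116 / 51,672 = 4.10%.
Labor force participation rate = 51,672 / 100,464 = 51.43%.

Unemployment rate ≈ 4.10%; labor force participation rate ≈ 51.43%.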